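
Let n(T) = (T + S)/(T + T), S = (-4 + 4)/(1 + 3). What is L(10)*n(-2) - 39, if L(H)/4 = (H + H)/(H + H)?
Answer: -37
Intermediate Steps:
L(H) = 4 (L(H) = 4*((H + H)/(H + H)) = 4*((2*H)/((2*H))) = 4*((2*H)*(1/(2*H))) = 4*1 = 4)
S = 0 (S = 0/4 = 0*(¼) = 0)
n(T) = ½ (n(T) = (T + 0)/(T + T) = T/((2*T)) = T*(1/(2*T)) = ½)
L(10)*n(-2) - 39 = 4*(½) - 39 = 2 - 39 = -37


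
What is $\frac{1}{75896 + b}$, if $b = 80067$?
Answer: $\frac{1}{155963} \approx 6.4118 \cdot 10^{-6}$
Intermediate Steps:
$\frac{1}{75896 + b} = \frac{1}{75896 + 80067} = \frac{1}{155963}$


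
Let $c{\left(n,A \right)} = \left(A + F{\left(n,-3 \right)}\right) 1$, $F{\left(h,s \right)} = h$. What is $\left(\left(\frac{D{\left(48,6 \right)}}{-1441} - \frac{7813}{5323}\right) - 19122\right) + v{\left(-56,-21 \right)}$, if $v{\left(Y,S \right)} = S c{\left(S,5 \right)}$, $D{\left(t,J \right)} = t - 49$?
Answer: $- \frac{144108195408}{7670443} \approx -18787.0$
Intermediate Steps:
$D{\left(t,J \right)} = -49 + t$
$c{\left(n,A \right)} = A + n$ ($c{\left(n,A \right)} = \left(A + n\right) 1 = A + n$)
$v{\left(Y,S \right)} = S \left(5 + S\right)$
$\left(\left(\frac{D{\left(48,6 \right)}}{-1441} - \frac{7813}{5323}\right) - 19122\right) + v{\left(-56,-21 \right)} = \left(\left(\frac{-49 + 48}{-1441} - \frac{7813}{5323}\right) - 19122\right) - 21 \left(5 - 21\right) = \left(\left(\left(-1\right) \left(- \frac{1}{1441}\right) - \frac{7813}{5323}\right) - 19122\right) - -336 = \left(\left(\frac{1}{1441} - \frac{7813}{5323}\right) - 19122\right) + 336 = \left(- \frac{11253210}{7670443} - 19122\right) + 336 = - \frac{146685464256}{7670443} + 336 = - \frac{144108195408}{7670443}$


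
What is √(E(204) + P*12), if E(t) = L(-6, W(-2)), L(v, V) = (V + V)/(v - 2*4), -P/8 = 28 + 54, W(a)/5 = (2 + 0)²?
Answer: 2*I*√96467/7 ≈ 88.74*I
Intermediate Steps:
W(a) = 20 (W(a) = 5*(2 + 0)² = 5*2² = 5*4 = 20)
P = -656 (P = -8*(28 + 54) = -8*82 = -656)
L(v, V) = 2*V/(-8 + v) (L(v, V) = (2*V)/(v - 8) = (2*V)/(-8 + v) = 2*V/(-8 + v))
E(t) = -20/7 (E(t) = 2*20/(-8 - 6) = 2*20/(-14) = 2*20*(-1/14) = -20/7)
√(E(204) + P*12) = √(-20/7 - 656*12) = √(-20/7 - 7872) = √(-55124/7) = 2*I*√96467/7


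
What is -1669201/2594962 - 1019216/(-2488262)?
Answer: -754291314435/3228472668022 ≈ -0.23364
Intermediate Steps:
-1669201/2594962 - 1019216/(-2488262) = -1669201*1/2594962 - 1019216*(-1/2488262) = -1669201/2594962 + 509608/1244131 = -754291314435/3228472668022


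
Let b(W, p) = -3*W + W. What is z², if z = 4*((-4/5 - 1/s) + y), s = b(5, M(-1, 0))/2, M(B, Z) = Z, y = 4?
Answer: 4624/25 ≈ 184.96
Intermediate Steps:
b(W, p) = -2*W
s = -5 (s = -2*5/2 = -10*½ = -5)
z = 68/5 (z = 4*((-4/5 - 1/(-5)) + 4) = 4*((-4*⅕ - 1*(-⅕)) + 4) = 4*((-⅘ + ⅕) + 4) = 4*(-⅗ + 4) = 4*(17/5) = 68/5 ≈ 13.600)
z² = (68/5)² = 4624/25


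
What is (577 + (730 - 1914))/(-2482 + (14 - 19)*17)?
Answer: 607/2567 ≈ 0.23646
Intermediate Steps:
(577 + (730 - 1914))/(-2482 + (14 - 19)*17) = (577 - 1184)/(-2482 - 5*17) = -607/(-2482 - 85) = -607/(-2567) = -607*(-1/2567) = 607/2567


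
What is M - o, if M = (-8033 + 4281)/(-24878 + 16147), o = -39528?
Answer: 345122720/8731 ≈ 39528.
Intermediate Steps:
M = 3752/8731 (M = -3752/(-8731) = -3752*(-1/8731) = 3752/8731 ≈ 0.42973)
M - o = 3752/8731 - 1*(-39528) = 3752/8731 + 39528 = 345122720/8731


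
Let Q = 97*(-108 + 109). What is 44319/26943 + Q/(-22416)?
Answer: 330280411/201318096 ≈ 1.6406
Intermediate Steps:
Q = 97 (Q = 97*1 = 97)
44319/26943 + Q/(-22416) = 44319/26943 + 97/(-22416) = 44319*(1/26943) + 97*(-1/22416) = 14773/8981 - 97/22416 = 330280411/201318096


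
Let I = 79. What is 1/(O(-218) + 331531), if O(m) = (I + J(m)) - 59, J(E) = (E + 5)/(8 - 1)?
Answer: 7/2320644 ≈ 3.0164e-6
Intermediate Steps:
J(E) = 5/7 + E/7 (J(E) = (5 + E)/7 = (5 + E)*(⅐) = 5/7 + E/7)
O(m) = 145/7 + m/7 (O(m) = (79 + (5/7 + m/7)) - 59 = (558/7 + m/7) - 59 = 145/7 + m/7)
1/(O(-218) + 331531) = 1/((145/7 + (⅐)*(-218)) + 331531) = 1/((145/7 - 218/7) + 331531) = 1/(-73/7 + 331531) = 1/(2320644/7) = 7/2320644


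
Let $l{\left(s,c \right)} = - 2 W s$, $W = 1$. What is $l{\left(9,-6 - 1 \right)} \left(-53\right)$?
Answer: $954$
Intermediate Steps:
$l{\left(s,c \right)} = - 2 s$ ($l{\left(s,c \right)} = \left(-2\right) 1 s = - 2 s$)
$l{\left(9,-6 - 1 \right)} \left(-53\right) = \left(-2\right) 9 \left(-53\right) = \left(-18\right) \left(-53\right) = 954$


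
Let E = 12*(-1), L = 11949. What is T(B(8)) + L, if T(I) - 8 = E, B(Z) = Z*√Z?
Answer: 11945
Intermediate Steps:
B(Z) = Z^(3/2)
E = -12
T(I) = -4 (T(I) = 8 - 12 = -4)
T(B(8)) + L = -4 + 11949 = 11945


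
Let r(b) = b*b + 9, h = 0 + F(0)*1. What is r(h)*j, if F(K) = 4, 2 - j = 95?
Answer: -2325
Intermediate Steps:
j = -93 (j = 2 - 1*95 = 2 - 95 = -93)
h = 4 (h = 0 + 4*1 = 0 + 4 = 4)
r(b) = 9 + b**2 (r(b) = b**2 + 9 = 9 + b**2)
r(h)*j = (9 + 4**2)*(-93) = (9 + 16)*(-93) = 25*(-93) = -2325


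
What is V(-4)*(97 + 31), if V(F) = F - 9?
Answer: -1664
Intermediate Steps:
V(F) = -9 + F
V(-4)*(97 + 31) = (-9 - 4)*(97 + 31) = -13*128 = -1664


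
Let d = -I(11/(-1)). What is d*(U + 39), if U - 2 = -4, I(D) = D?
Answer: 407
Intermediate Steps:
U = -2 (U = 2 - 4 = -2)
d = 11 (d = -11/(-1) = -11*(-1) = -1*(-11) = 11)
d*(U + 39) = 11*(-2 + 39) = 11*37 = 407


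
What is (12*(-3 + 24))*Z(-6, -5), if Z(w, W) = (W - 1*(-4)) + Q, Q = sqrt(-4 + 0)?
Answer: -252 + 504*I ≈ -252.0 + 504.0*I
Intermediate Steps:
Q = 2*I (Q = sqrt(-4) = 2*I ≈ 2.0*I)
Z(w, W) = 4 + W + 2*I (Z(w, W) = (W - 1*(-4)) + 2*I = (W + 4) + 2*I = (4 + W) + 2*I = 4 + W + 2*I)
(12*(-3 + 24))*Z(-6, -5) = (12*(-3 + 24))*(4 - 5 + 2*I) = (12*21)*(-1 + 2*I) = 252*(-1 + 2*I) = -252 + 504*I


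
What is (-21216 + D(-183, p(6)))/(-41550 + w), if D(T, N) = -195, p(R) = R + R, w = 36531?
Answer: 7137/1673 ≈ 4.2660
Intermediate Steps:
p(R) = 2*R
(-21216 + D(-183, p(6)))/(-41550 + w) = (-21216 - 195)/(-41550 + 36531) = -21411/(-5019) = -21411*(-1/5019) = 7137/1673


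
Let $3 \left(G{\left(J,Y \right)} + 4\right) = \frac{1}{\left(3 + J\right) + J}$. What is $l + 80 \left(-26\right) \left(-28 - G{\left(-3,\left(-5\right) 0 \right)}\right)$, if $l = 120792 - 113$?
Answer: $\frac{1533311}{9} \approx 1.7037 \cdot 10^{5}$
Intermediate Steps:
$G{\left(J,Y \right)} = -4 + \frac{1}{3 \left(3 + 2 J\right)}$ ($G{\left(J,Y \right)} = -4 + \frac{1}{3 \left(\left(3 + J\right) + J\right)} = -4 + \frac{1}{3 \left(3 + 2 J\right)}$)
$l = 120679$
$l + 80 \left(-26\right) \left(-28 - G{\left(-3,\left(-5\right) 0 \right)}\right) = 120679 + 80 \left(-26\right) \left(-28 - \frac{-35 - -72}{3 \left(3 + 2 \left(-3\right)\right)}\right) = 120679 - 2080 \left(-28 - \frac{-35 + 72}{3 \left(3 - 6\right)}\right) = 120679 - 2080 \left(-28 - \frac{1}{3} \frac{1}{-3} \cdot 37\right) = 120679 - 2080 \left(-28 - \frac{1}{3} \left(- \frac{1}{3}\right) 37\right) = 120679 - 2080 \left(-28 - - \frac{37}{9}\right) = 120679 - 2080 \left(-28 + \frac{37}{9}\right) = 120679 - - \frac{447200}{9} = 120679 + \frac{447200}{9} = \frac{1533311}{9}$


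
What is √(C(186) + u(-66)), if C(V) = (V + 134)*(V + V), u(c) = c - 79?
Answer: √118895 ≈ 344.81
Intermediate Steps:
u(c) = -79 + c
C(V) = 2*V*(134 + V) (C(V) = (134 + V)*(2*V) = 2*V*(134 + V))
√(C(186) + u(-66)) = √(2*186*(134 + 186) + (-79 - 66)) = √(2*186*320 - 145) = √(119040 - 145) = √118895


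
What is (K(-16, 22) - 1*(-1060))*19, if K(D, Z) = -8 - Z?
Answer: 19570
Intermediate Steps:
(K(-16, 22) - 1*(-1060))*19 = ((-8 - 1*22) - 1*(-1060))*19 = ((-8 - 22) + 1060)*19 = (-30 + 1060)*19 = 1030*19 = 19570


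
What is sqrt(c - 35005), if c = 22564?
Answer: I*sqrt(12441) ≈ 111.54*I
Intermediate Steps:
sqrt(c - 35005) = sqrt(22564 - 35005) = sqrt(-12441) = I*sqrt(12441)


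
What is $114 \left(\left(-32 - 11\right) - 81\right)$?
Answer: $-14136$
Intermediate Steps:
$114 \left(\left(-32 - 11\right) - 81\right) = 114 \left(-43 - 81\right) = 114 \left(-124\right) = -14136$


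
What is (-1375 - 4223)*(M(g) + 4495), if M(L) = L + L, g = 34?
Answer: -25543674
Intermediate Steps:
M(L) = 2*L
(-1375 - 4223)*(M(g) + 4495) = (-1375 - 4223)*(2*34 + 4495) = -5598*(68 + 4495) = -5598*4563 = -25543674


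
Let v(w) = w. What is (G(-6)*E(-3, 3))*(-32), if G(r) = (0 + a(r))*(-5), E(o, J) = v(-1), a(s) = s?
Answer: 960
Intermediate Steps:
E(o, J) = -1
G(r) = -5*r (G(r) = (0 + r)*(-5) = r*(-5) = -5*r)
(G(-6)*E(-3, 3))*(-32) = (-5*(-6)*(-1))*(-32) = (30*(-1))*(-32) = -30*(-32) = 960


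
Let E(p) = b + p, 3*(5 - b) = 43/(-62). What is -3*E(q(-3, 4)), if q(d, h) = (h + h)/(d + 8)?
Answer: -6353/310 ≈ -20.494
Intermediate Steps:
b = 973/186 (b = 5 - 43/(3*(-62)) = 5 - 43*(-1)/(3*62) = 5 - ⅓*(-43/62) = 5 + 43/186 = 973/186 ≈ 5.2312)
q(d, h) = 2*h/(8 + d) (q(d, h) = (2*h)/(8 + d) = 2*h/(8 + d))
E(p) = 973/186 + p
-3*E(q(-3, 4)) = -3*(973/186 + 2*4/(8 - 3)) = -3*(973/186 + 2*4/5) = -3*(973/186 + 2*4*(⅕)) = -3*(973/186 + 8/5) = -3*6353/930 = -6353/310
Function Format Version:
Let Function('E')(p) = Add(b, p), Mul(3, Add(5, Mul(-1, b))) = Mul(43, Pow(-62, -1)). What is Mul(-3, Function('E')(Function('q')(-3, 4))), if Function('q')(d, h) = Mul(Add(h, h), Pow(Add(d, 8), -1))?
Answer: Rational(-6353, 310) ≈ -20.494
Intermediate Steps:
b = Rational(973, 186) (b = Add(5, Mul(Rational(-1, 3), Mul(43, Pow(-62, -1)))) = Add(5, Mul(Rational(-1, 3), Mul(43, Rational(-1, 62)))) = Add(5, Mul(Rational(-1, 3), Rational(-43, 62))) = Add(5, Rational(43, 186)) = Rational(973, 186) ≈ 5.2312)
Function('q')(d, h) = Mul(2, h, Pow(Add(8, d), -1)) (Function('q')(d, h) = Mul(Mul(2, h), Pow(Add(8, d), -1)) = Mul(2, h, Pow(Add(8, d), -1)))
Function('E')(p) = Add(Rational(973, 186), p)
Mul(-3, Function('E')(Function('q')(-3, 4))) = Mul(-3, Add(Rational(973, 186), Mul(2, 4, Pow(Add(8, -3), -1)))) = Mul(-3, Add(Rational(973, 186), Mul(2, 4, Pow(5, -1)))) = Mul(-3, Add(Rational(973, 186), Mul(2, 4, Rational(1, 5)))) = Mul(-3, Add(Rational(973, 186), Rational(8, 5))) = Mul(-3, Rational(6353, 930)) = Rational(-6353, 310)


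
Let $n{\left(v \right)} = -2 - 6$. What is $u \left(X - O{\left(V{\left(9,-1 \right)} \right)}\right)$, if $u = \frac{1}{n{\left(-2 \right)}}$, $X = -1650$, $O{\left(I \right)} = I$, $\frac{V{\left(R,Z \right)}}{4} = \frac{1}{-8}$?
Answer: $\frac{3299}{16} \approx 206.19$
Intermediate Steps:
$V{\left(R,Z \right)} = - \frac{1}{2}$ ($V{\left(R,Z \right)} = \frac{4}{-8} = 4 \left(- \frac{1}{8}\right) = - \frac{1}{2}$)
$n{\left(v \right)} = -8$ ($n{\left(v \right)} = -2 - 6 = -8$)
$u = - \frac{1}{8}$ ($u = \frac{1}{-8} = - \frac{1}{8} \approx -0.125$)
$u \left(X - O{\left(V{\left(9,-1 \right)} \right)}\right) = - \frac{-1650 - - \frac{1}{2}}{8} = - \frac{-1650 + \frac{1}{2}}{8} = \left(- \frac{1}{8}\right) \left(- \frac{3299}{2}\right) = \frac{3299}{16}$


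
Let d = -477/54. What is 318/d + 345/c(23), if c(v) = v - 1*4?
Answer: -339/19 ≈ -17.842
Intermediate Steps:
d = -53/6 (d = -477*1/54 = -53/6 ≈ -8.8333)
c(v) = -4 + v (c(v) = v - 4 = -4 + v)
318/d + 345/c(23) = 318/(-53/6) + 345/(-4 + 23) = 318*(-6/53) + 345/19 = -36 + 345*(1/19) = -36 + 345/19 = -339/19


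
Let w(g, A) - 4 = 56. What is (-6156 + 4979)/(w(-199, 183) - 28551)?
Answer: 1177/28491 ≈ 0.041311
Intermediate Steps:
w(g, A) = 60 (w(g, A) = 4 + 56 = 60)
(-6156 + 4979)/(w(-199, 183) - 28551) = (-6156 + 4979)/(60 - 28551) = -1177/(-28491) = -1177*(-1/28491) = 1177/28491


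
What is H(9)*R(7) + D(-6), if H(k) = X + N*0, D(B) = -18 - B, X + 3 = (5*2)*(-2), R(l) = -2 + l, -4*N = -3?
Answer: -127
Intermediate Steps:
N = 3/4 (N = -1/4*(-3) = 3/4 ≈ 0.75000)
X = -23 (X = -3 + (5*2)*(-2) = -3 + 10*(-2) = -3 - 20 = -23)
H(k) = -23 (H(k) = -23 + (3/4)*0 = -23 + 0 = -23)
H(9)*R(7) + D(-6) = -23*(-2 + 7) + (-18 - 1*(-6)) = -23*5 + (-18 + 6) = -115 - 12 = -127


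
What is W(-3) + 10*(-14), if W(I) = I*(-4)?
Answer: -128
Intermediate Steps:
W(I) = -4*I
W(-3) + 10*(-14) = -4*(-3) + 10*(-14) = 12 - 140 = -128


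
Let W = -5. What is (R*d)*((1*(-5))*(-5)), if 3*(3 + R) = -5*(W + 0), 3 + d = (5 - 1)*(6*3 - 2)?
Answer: 24400/3 ≈ 8133.3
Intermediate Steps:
d = 61 (d = -3 + (5 - 1)*(6*3 - 2) = -3 + 4*(18 - 2) = -3 + 4*16 = -3 + 64 = 61)
R = 16/3 (R = -3 + (-5*(-5 + 0))/3 = -3 + (-5*(-5))/3 = -3 + (⅓)*25 = -3 + 25/3 = 16/3 ≈ 5.3333)
(R*d)*((1*(-5))*(-5)) = ((16/3)*61)*((1*(-5))*(-5)) = 976*(-5*(-5))/3 = (976/3)*25 = 24400/3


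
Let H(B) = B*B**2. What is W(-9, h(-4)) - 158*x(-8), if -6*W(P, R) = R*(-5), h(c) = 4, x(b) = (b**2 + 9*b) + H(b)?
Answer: 246490/3 ≈ 82163.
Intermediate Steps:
H(B) = B**3
x(b) = b**2 + b**3 + 9*b (x(b) = (b**2 + 9*b) + b**3 = b**2 + b**3 + 9*b)
W(P, R) = 5*R/6 (W(P, R) = -R*(-5)/6 = -(-5)*R/6 = 5*R/6)
W(-9, h(-4)) - 158*x(-8) = (5/6)*4 - (-1264)*(9 - 8 + (-8)**2) = 10/3 - (-1264)*(9 - 8 + 64) = 10/3 - (-1264)*65 = 10/3 - 158*(-520) = 10/3 + 82160 = 246490/3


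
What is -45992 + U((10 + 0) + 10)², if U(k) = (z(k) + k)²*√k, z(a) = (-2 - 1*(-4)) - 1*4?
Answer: 2053528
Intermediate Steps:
z(a) = -2 (z(a) = (-2 + 4) - 4 = 2 - 4 = -2)
U(k) = √k*(-2 + k)² (U(k) = (-2 + k)²*√k = √k*(-2 + k)²)
-45992 + U((10 + 0) + 10)² = -45992 + (√((10 + 0) + 10)*(-2 + ((10 + 0) + 10))²)² = -45992 + (√(10 + 10)*(-2 + (10 + 10))²)² = -45992 + (√20*(-2 + 20)²)² = -45992 + ((2*√5)*18²)² = -45992 + ((2*√5)*324)² = -45992 + (648*√5)² = -45992 + 2099520 = 2053528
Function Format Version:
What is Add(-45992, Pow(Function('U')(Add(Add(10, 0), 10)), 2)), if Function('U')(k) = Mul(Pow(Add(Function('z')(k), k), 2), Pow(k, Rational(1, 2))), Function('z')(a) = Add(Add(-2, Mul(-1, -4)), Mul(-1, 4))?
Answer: 2053528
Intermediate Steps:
Function('z')(a) = -2 (Function('z')(a) = Add(Add(-2, 4), -4) = Add(2, -4) = -2)
Function('U')(k) = Mul(Pow(k, Rational(1, 2)), Pow(Add(-2, k), 2)) (Function('U')(k) = Mul(Pow(Add(-2, k), 2), Pow(k, Rational(1, 2))) = Mul(Pow(k, Rational(1, 2)), Pow(Add(-2, k), 2)))
Add(-45992, Pow(Function('U')(Add(Add(10, 0), 10)), 2)) = Add(-45992, Pow(Mul(Pow(Add(Add(10, 0), 10), Rational(1, 2)), Pow(Add(-2, Add(Add(10, 0), 10)), 2)), 2)) = Add(-45992, Pow(Mul(Pow(Add(10, 10), Rational(1, 2)), Pow(Add(-2, Add(10, 10)), 2)), 2)) = Add(-45992, Pow(Mul(Pow(20, Rational(1, 2)), Pow(Add(-2, 20), 2)), 2)) = Add(-45992, Pow(Mul(Mul(2, Pow(5, Rational(1, 2))), Pow(18, 2)), 2)) = Add(-45992, Pow(Mul(Mul(2, Pow(5, Rational(1, 2))), 324), 2)) = Add(-45992, Pow(Mul(648, Pow(5, Rational(1, 2))), 2)) = Add(-45992, 2099520) = 2053528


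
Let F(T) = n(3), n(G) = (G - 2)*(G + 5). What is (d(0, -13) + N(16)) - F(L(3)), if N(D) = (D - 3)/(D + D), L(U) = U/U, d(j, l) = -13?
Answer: -659/32 ≈ -20.594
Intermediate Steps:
L(U) = 1
N(D) = (-3 + D)/(2*D) (N(D) = (-3 + D)/((2*D)) = (-3 + D)*(1/(2*D)) = (-3 + D)/(2*D))
n(G) = (-2 + G)*(5 + G)
F(T) = 8 (F(T) = -10 + 3**2 + 3*3 = -10 + 9 + 9 = 8)
(d(0, -13) + N(16)) - F(L(3)) = (-13 + (1/2)*(-3 + 16)/16) - 1*8 = (-13 + (1/2)*(1/16)*13) - 8 = (-13 + 13/32) - 8 = -403/32 - 8 = -659/32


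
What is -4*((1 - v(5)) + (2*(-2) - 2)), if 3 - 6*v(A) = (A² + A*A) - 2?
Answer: -10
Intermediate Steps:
v(A) = ⅚ - A²/3 (v(A) = ½ - ((A² + A*A) - 2)/6 = ½ - ((A² + A²) - 2)/6 = ½ - (2*A² - 2)/6 = ½ - (-2 + 2*A²)/6 = ½ + (⅓ - A²/3) = ⅚ - A²/3)
-4*((1 - v(5)) + (2*(-2) - 2)) = -4*((1 - (⅚ - ⅓*5²)) + (2*(-2) - 2)) = -4*((1 - (⅚ - ⅓*25)) + (-4 - 2)) = -4*((1 - (⅚ - 25/3)) - 6) = -4*((1 - 1*(-15/2)) - 6) = -4*((1 + 15/2) - 6) = -4*(17/2 - 6) = -4*5/2 = -10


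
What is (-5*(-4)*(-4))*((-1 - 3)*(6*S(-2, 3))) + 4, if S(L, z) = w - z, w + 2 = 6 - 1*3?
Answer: -3836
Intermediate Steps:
w = 1 (w = -2 + (6 - 1*3) = -2 + (6 - 3) = -2 + 3 = 1)
S(L, z) = 1 - z
(-5*(-4)*(-4))*((-1 - 3)*(6*S(-2, 3))) + 4 = (-5*(-4)*(-4))*((-1 - 3)*(6*(1 - 1*3))) + 4 = (20*(-4))*(-24*(1 - 3)) + 4 = -(-320)*6*(-2) + 4 = -(-320)*(-12) + 4 = -80*48 + 4 = -3840 + 4 = -3836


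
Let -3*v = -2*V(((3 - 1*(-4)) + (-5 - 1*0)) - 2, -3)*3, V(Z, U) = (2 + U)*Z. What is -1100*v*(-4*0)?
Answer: 0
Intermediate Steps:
V(Z, U) = Z*(2 + U)
v = 0 (v = -(-2*(((3 - 1*(-4)) + (-5 - 1*0)) - 2)*(2 - 3))*3/3 = -(-2*(((3 + 4) + (-5 + 0)) - 2)*(-1))*3/3 = -(-2*((7 - 5) - 2)*(-1))*3/3 = -(-2*(2 - 2)*(-1))*3/3 = -(-0*(-1))*3/3 = -(-2*0)*3/3 = -0*3 = -⅓*0 = 0)
-1100*v*(-4*0) = -0*(-4*0) = -0*0 = -1100*0 = 0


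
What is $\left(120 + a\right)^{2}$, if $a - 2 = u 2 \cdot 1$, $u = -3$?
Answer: $13456$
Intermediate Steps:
$a = -4$ ($a = 2 + \left(-3\right) 2 \cdot 1 = 2 - 6 = -4$)
$\left(120 + a\right)^{2} = \left(120 - 4\right)^{2} = 116^{2} = 13456$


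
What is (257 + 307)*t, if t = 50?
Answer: 28200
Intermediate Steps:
(257 + 307)*t = (257 + 307)*50 = 564*50 = 28200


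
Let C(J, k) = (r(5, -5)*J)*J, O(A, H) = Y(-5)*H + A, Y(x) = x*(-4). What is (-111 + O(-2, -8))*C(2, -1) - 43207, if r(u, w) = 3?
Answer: -46483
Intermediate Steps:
Y(x) = -4*x
O(A, H) = A + 20*H (O(A, H) = (-4*(-5))*H + A = 20*H + A = A + 20*H)
C(J, k) = 3*J² (C(J, k) = (3*J)*J = 3*J²)
(-111 + O(-2, -8))*C(2, -1) - 43207 = (-111 + (-2 + 20*(-8)))*(3*2²) - 43207 = (-111 + (-2 - 160))*(3*4) - 43207 = (-111 - 162)*12 - 43207 = -273*12 - 43207 = -3276 - 43207 = -46483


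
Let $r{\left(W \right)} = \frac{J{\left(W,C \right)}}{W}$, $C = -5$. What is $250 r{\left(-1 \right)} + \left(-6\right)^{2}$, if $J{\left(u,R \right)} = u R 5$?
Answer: $-6214$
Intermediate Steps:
$J{\left(u,R \right)} = 5 R u$ ($J{\left(u,R \right)} = R u 5 = 5 R u$)
$r{\left(W \right)} = -25$ ($r{\left(W \right)} = \frac{5 \left(-5\right) W}{W} = \frac{\left(-25\right) W}{W} = -25$)
$250 r{\left(-1 \right)} + \left(-6\right)^{2} = 250 \left(-25\right) + \left(-6\right)^{2} = -6250 + 36 = -6214$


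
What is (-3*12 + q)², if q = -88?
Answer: 15376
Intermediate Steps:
(-3*12 + q)² = (-3*12 - 88)² = (-36 - 88)² = (-124)² = 15376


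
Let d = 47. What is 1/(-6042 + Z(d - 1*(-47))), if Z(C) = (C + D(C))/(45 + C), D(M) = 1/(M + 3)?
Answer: -13483/81455167 ≈ -0.00016553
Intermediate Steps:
D(M) = 1/(3 + M)
Z(C) = (C + 1/(3 + C))/(45 + C)
1/(-6042 + Z(d - 1*(-47))) = 1/(-6042 + (1 + (47 - 1*(-47))*(3 + (47 - 1*(-47))))/((3 + (47 - 1*(-47)))*(45 + (47 - 1*(-47))))) = 1/(-6042 + (1 + (47 + 47)*(3 + (47 + 47)))/((3 + (47 + 47))*(45 + (47 + 47)))) = 1/(-6042 + (1 + 94*(3 + 94))/((3 + 94)*(45 + 94))) = 1/(-6042 + (1 + 94*97)/(97*139)) = 1/(-6042 + (1/97)*(1/139)*(1 + 9118)) = 1/(-6042 + (1/97)*(1/139)*9119) = 1/(-6042 + 9119/13483) = 1/(-81455167/13483) = -13483/81455167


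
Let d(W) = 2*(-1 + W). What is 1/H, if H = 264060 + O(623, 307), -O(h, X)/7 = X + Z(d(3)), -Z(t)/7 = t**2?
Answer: 1/262695 ≈ 3.8067e-6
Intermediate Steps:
d(W) = -2 + 2*W
Z(t) = -7*t**2
O(h, X) = 784 - 7*X (O(h, X) = -7*(X - 7*(-2 + 2*3)**2) = -7*(X - 7*(-2 + 6)**2) = -7*(X - 7*4**2) = -7*(X - 7*16) = -7*(X - 112) = -7*(-112 + X) = 784 - 7*X)
H = 262695 (H = 264060 + (784 - 7*307) = 264060 + (784 - 2149) = 264060 - 1365 = 262695)
1/H = 1/262695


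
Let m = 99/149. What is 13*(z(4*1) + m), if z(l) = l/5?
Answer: 14183/745 ≈ 19.038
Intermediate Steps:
z(l) = l/5 (z(l) = l*(⅕) = l/5)
m = 99/149 (m = 99*(1/149) = 99/149 ≈ 0.66443)
13*(z(4*1) + m) = 13*((4*1)/5 + 99/149) = 13*((⅕)*4 + 99/149) = 13*(⅘ + 99/149) = 13*(1091/745) = 14183/745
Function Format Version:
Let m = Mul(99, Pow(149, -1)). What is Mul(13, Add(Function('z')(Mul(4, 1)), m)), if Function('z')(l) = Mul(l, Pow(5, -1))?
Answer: Rational(14183, 745) ≈ 19.038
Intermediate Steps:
Function('z')(l) = Mul(Rational(1, 5), l) (Function('z')(l) = Mul(l, Rational(1, 5)) = Mul(Rational(1, 5), l))
m = Rational(99, 149) (m = Mul(99, Rational(1, 149)) = Rational(99, 149) ≈ 0.66443)
Mul(13, Add(Function('z')(Mul(4, 1)), m)) = Mul(13, Add(Mul(Rational(1, 5), Mul(4, 1)), Rational(99, 149))) = Mul(13, Add(Mul(Rational(1, 5), 4), Rational(99, 149))) = Mul(13, Add(Rational(4, 5), Rational(99, 149))) = Mul(13, Rational(1091, 745)) = Rational(14183, 745)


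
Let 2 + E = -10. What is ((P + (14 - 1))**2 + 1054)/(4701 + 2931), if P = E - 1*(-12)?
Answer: 1223/7632 ≈ 0.16025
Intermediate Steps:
E = -12 (E = -2 - 10 = -12)
P = 0 (P = -12 - 1*(-12) = -12 + 12 = 0)
((P + (14 - 1))**2 + 1054)/(4701 + 2931) = ((0 + (14 - 1))**2 + 1054)/(4701 + 2931) = ((0 + 13)**2 + 1054)/7632 = (13**2 + 1054)*(1/7632) = (169 + 1054)*(1/7632) = 1223*(1/7632) = 1223/7632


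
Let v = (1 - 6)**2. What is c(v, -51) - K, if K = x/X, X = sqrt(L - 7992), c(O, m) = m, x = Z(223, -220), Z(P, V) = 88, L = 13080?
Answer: -51 - 11*sqrt(318)/159 ≈ -52.234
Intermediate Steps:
x = 88
v = 25 (v = (-5)**2 = 25)
X = 4*sqrt(318) (X = sqrt(13080 - 7992) = sqrt(5088) = 4*sqrt(318) ≈ 71.330)
K = 11*sqrt(318)/159 (K = 88/((4*sqrt(318))) = 88*(sqrt(318)/1272) = 11*sqrt(318)/159 ≈ 1.2337)
c(v, -51) - K = -51 - 11*sqrt(318)/159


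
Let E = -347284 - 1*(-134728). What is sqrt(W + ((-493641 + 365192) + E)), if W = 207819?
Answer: I*sqrt(133186) ≈ 364.95*I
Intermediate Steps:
E = -212556 (E = -347284 + 134728 = -212556)
sqrt(W + ((-493641 + 365192) + E)) = sqrt(207819 + ((-493641 + 365192) - 212556)) = sqrt(207819 + (-128449 - 212556)) = sqrt(207819 - 341005) = sqrt(-133186) = I*sqrt(133186)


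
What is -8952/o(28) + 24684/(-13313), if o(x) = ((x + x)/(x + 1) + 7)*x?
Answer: -908792418/24136469 ≈ -37.652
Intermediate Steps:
o(x) = x*(7 + 2*x/(1 + x)) (o(x) = ((2*x)/(1 + x) + 7)*x = (2*x/(1 + x) + 7)*x = (7 + 2*x/(1 + x))*x = x*(7 + 2*x/(1 + x)))
-8952/o(28) + 24684/(-13313) = -8952*(1 + 28)/(28*(7 + 9*28)) + 24684/(-13313) = -8952*29/(28*(7 + 252)) + 24684*(-1/13313) = -8952/(28*(1/29)*259) - 24684/13313 = -8952/7252/29 - 24684/13313 = -8952*29/7252 - 24684/13313 = -64902/1813 - 24684/13313 = -908792418/24136469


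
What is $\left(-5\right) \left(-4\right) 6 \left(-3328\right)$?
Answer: $-399360$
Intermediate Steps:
$\left(-5\right) \left(-4\right) 6 \left(-3328\right) = 20 \cdot 6 \left(-3328\right) = 120 \left(-3328\right) = -399360$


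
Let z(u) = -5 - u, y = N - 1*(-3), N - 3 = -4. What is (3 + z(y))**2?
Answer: 16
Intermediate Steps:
N = -1 (N = 3 - 4 = -1)
y = 2 (y = -1 - 1*(-3) = -1 + 3 = 2)
(3 + z(y))**2 = (3 + (-5 - 1*2))**2 = (3 + (-5 - 2))**2 = (3 - 7)**2 = (-4)**2 = 16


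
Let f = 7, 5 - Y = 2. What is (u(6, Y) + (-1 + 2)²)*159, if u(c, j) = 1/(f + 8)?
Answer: 848/5 ≈ 169.60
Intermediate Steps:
Y = 3 (Y = 5 - 1*2 = 5 - 2 = 3)
u(c, j) = 1/15 (u(c, j) = 1/(7 + 8) = 1/15)
(u(6, Y) + (-1 + 2)²)*159 = (1/15 + (-1 + 2)²)*159 = (1/15 + 1²)*159 = (1/15 + 1)*159 = (16/15)*159 = 848/5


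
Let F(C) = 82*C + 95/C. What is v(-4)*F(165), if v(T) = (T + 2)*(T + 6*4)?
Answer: -17860360/33 ≈ -5.4122e+5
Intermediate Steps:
v(T) = (2 + T)*(24 + T) (v(T) = (2 + T)*(T + 24) = (2 + T)*(24 + T))
v(-4)*F(165) = (48 + (-4)² + 26*(-4))*(82*165 + 95/165) = (48 + 16 - 104)*(13530 + 95*(1/165)) = -40*(13530 + 19/33) = -40*446509/33 = -17860360/33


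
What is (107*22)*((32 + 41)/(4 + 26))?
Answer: 85921/15 ≈ 5728.1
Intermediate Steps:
(107*22)*((32 + 41)/(4 + 26)) = 2354*(73/30) = 85921/15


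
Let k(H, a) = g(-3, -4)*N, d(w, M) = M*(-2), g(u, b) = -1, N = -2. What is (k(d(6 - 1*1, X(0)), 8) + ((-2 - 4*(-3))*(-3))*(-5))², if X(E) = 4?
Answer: 23104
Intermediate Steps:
d(w, M) = -2*M
k(H, a) = 2 (k(H, a) = -1*(-2) = 2)
(k(d(6 - 1*1, X(0)), 8) + ((-2 - 4*(-3))*(-3))*(-5))² = (2 + ((-2 - 4*(-3))*(-3))*(-5))² = (2 + ((-2 + 12)*(-3))*(-5))² = (2 + (10*(-3))*(-5))² = (2 - 30*(-5))² = (2 + 150)² = 152² = 23104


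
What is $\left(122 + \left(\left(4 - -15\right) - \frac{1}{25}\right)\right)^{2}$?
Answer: $\frac{12418576}{625} \approx 19870.0$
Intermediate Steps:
$\left(122 + \left(\left(4 - -15\right) - \frac{1}{25}\right)\right)^{2} = \left(122 + \left(\left(4 + 15\right) - \frac{1}{25}\right)\right)^{2} = \left(122 + \left(19 - \frac{1}{25}\right)\right)^{2} = \left(122 + \frac{474}{25}\right)^{2} = \left(\frac{3524}{25}\right)^{2} = \frac{12418576}{625}$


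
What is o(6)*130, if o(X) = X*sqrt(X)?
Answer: 780*sqrt(6) ≈ 1910.6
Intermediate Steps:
o(X) = X**(3/2)
o(6)*130 = 6**(3/2)*130 = (6*sqrt(6))*130 = 780*sqrt(6)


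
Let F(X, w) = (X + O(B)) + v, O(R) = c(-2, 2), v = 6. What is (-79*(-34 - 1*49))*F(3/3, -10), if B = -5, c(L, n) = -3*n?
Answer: 6557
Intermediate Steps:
O(R) = -6 (O(R) = -3*2 = -6)
F(X, w) = X (F(X, w) = (X - 6) + 6 = (-6 + X) + 6 = X)
(-79*(-34 - 1*49))*F(3/3, -10) = (-79*(-34 - 1*49))*(3/3) = (-79*(-34 - 49))*(3*(⅓)) = -79*(-83)*1 = 6557*1 = 6557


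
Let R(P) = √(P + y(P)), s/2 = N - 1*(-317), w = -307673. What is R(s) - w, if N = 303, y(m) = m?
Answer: 307673 + 4*√155 ≈ 3.0772e+5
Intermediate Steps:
s = 1240 (s = 2*(303 - 1*(-317)) = 2*(303 + 317) = 2*620 = 1240)
R(P) = √2*√P (R(P) = √(P + P) = √(2*P) = √2*√P)
R(s) - w = √2*√1240 - 1*(-307673) = √2*(2*√310) + 307673 = 4*√155 + 307673 = 307673 + 4*√155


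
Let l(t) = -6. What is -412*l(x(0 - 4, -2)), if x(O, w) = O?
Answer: 2472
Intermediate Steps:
-412*l(x(0 - 4, -2)) = -412*(-6) = 2472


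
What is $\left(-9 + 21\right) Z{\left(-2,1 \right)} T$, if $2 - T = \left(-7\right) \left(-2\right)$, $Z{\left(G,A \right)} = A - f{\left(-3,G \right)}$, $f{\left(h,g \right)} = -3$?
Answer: $-576$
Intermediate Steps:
$Z{\left(G,A \right)} = 3 + A$ ($Z{\left(G,A \right)} = A - -3 = A + 3 = 3 + A$)
$T = -12$ ($T = 2 - \left(-7\right) \left(-2\right) = 2 - 14 = -12$)
$\left(-9 + 21\right) Z{\left(-2,1 \right)} T = \left(-9 + 21\right) \left(3 + 1\right) \left(-12\right) = 12 \cdot 4 \left(-12\right) = 48 \left(-12\right) = -576$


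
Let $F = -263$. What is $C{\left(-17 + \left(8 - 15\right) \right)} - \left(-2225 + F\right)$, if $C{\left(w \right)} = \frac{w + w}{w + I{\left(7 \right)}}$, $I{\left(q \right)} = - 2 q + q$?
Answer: $\frac{77176}{31} \approx 2489.5$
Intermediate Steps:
$I{\left(q \right)} = - q$
$C{\left(w \right)} = \frac{2 w}{-7 + w}$ ($C{\left(w \right)} = \frac{w + w}{w - 7} = \frac{2 w}{w - 7} = \frac{2 w}{-7 + w}$)
$C{\left(-17 + \left(8 - 15\right) \right)} - \left(-2225 + F\right) = \frac{2 \left(-17 + \left(8 - 15\right)\right)}{-7 + \left(-17 + \left(8 - 15\right)\right)} + \left(2225 - -263\right) = \frac{2 \left(-17 - 7\right)}{-7 - 24} + \left(2225 + 263\right) = 2 \left(-24\right) \frac{1}{-7 - 24} + 2488 = 2 \left(-24\right) \frac{1}{-31} + 2488 = 2 \left(-24\right) \left(- \frac{1}{31}\right) + 2488 = \frac{48}{31} + 2488 = \frac{77176}{31}$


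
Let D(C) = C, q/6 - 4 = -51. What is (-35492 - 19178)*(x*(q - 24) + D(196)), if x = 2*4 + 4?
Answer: 190032920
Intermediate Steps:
x = 12 (x = 8 + 4 = 12)
q = -282 (q = 24 + 6*(-51) = 24 - 306 = -282)
(-35492 - 19178)*(x*(q - 24) + D(196)) = (-35492 - 19178)*(12*(-282 - 24) + 196) = -54670*(12*(-306) + 196) = -54670*(-3672 + 196) = -54670*(-3476) = 190032920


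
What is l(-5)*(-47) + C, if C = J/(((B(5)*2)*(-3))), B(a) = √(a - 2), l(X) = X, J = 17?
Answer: 235 - 17*√3/18 ≈ 233.36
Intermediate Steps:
B(a) = √(-2 + a)
C = -17*√3/18 (C = 17/(((√(-2 + 5)*2)*(-3))) = 17/(((√3*2)*(-3))) = 17/(((2*√3)*(-3))) = 17/((-6*√3)) = 17*(-√3/18) = -17*√3/18 ≈ -1.6358)
l(-5)*(-47) + C = -5*(-47) - 17*√3/18 = 235 - 17*√3/18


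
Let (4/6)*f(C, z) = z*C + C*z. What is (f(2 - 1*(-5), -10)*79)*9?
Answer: -149310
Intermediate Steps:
f(C, z) = 3*C*z (f(C, z) = 3*(z*C + C*z)/2 = 3*(C*z + C*z)/2 = 3*(2*C*z)/2 = 3*C*z)
(f(2 - 1*(-5), -10)*79)*9 = ((3*(2 - 1*(-5))*(-10))*79)*9 = ((3*(2 + 5)*(-10))*79)*9 = ((3*7*(-10))*79)*9 = -210*79*9 = -16590*9 = -149310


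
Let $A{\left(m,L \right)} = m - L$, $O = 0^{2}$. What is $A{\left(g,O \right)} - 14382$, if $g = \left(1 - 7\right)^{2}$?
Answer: $-14346$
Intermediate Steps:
$g = 36$ ($g = \left(-6\right)^{2} = 36$)
$O = 0$
$A{\left(g,O \right)} - 14382 = \left(36 - 0\right) - 14382 = \left(36 + 0\right) - 14382 = 36 - 14382 = -14346$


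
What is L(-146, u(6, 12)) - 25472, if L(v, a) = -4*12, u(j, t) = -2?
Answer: -25520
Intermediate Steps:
L(v, a) = -48
L(-146, u(6, 12)) - 25472 = -48 - 25472 = -25520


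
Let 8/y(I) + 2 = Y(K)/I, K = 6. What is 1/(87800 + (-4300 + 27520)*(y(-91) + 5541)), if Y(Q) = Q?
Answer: 47/6047015500 ≈ 7.7724e-9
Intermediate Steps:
y(I) = 8/(-2 + 6/I)
1/(87800 + (-4300 + 27520)*(y(-91) + 5541)) = 1/(87800 + (-4300 + 27520)*(-4*(-91)/(-3 - 91) + 5541)) = 1/(87800 + 23220*(-4*(-91)/(-94) + 5541)) = 1/(87800 + 23220*(-4*(-91)*(-1/94) + 5541)) = 1/(87800 + 23220*(-182/47 + 5541)) = 1/(87800 + 23220*(260245/47)) = 1/(87800 + 6042888900/47) = 1/(6047015500/47) = 47/6047015500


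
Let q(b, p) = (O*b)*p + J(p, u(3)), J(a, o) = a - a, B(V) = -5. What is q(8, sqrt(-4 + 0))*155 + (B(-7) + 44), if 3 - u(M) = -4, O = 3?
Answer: 39 + 7440*I ≈ 39.0 + 7440.0*I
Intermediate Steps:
u(M) = 7 (u(M) = 3 - 1*(-4) = 3 + 4 = 7)
J(a, o) = 0
q(b, p) = 3*b*p (q(b, p) = (3*b)*p + 0 = 3*b*p + 0 = 3*b*p)
q(8, sqrt(-4 + 0))*155 + (B(-7) + 44) = (3*8*sqrt(-4 + 0))*155 + (-5 + 44) = (3*8*sqrt(-4))*155 + 39 = (3*8*(2*I))*155 + 39 = (48*I)*155 + 39 = 7440*I + 39 = 39 + 7440*I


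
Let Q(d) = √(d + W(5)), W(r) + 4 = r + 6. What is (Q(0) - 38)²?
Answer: (38 - √7)² ≈ 1249.9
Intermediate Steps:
W(r) = 2 + r (W(r) = -4 + (r + 6) = -4 + (6 + r) = 2 + r)
Q(d) = √(7 + d) (Q(d) = √(d + (2 + 5)) = √(d + 7) = √(7 + d))
(Q(0) - 38)² = (√(7 + 0) - 38)² = (√7 - 38)² = (-38 + √7)²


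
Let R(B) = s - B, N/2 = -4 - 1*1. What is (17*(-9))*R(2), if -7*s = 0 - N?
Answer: 3672/7 ≈ 524.57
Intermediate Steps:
N = -10 (N = 2*(-4 - 1*1) = 2*(-4 - 1) = 2*(-5) = -10)
s = -10/7 (s = -(0 - 1*(-10))/7 = -(0 + 10)/7 = -1/7*10 = -10/7 ≈ -1.4286)
R(B) = -10/7 - B
(17*(-9))*R(2) = (17*(-9))*(-10/7 - 1*2) = -153*(-10/7 - 2) = -153*(-24/7) = 3672/7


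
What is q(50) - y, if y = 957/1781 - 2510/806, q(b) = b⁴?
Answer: 345068892268/55211 ≈ 6.2500e+6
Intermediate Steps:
y = -142268/55211 (y = 957*(1/1781) - 2510*1/806 = 957/1781 - 1255/403 = -142268/55211 ≈ -2.5768)
q(50) - y = 50⁴ - 1*(-142268/55211) = 6250000 + 142268/55211 = 345068892268/55211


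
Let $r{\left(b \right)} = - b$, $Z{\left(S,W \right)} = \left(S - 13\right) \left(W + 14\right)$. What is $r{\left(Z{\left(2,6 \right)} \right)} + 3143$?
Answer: $3363$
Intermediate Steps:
$Z{\left(S,W \right)} = \left(-13 + S\right) \left(14 + W\right)$
$r{\left(Z{\left(2,6 \right)} \right)} + 3143 = - (-182 - 78 + 14 \cdot 2 + 2 \cdot 6) + 3143 = - (-182 - 78 + 28 + 12) + 3143 = \left(-1\right) \left(-220\right) + 3143 = 220 + 3143 = 3363$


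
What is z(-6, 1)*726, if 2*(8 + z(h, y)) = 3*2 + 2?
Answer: -2904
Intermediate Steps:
z(h, y) = -4 (z(h, y) = -8 + (3*2 + 2)/2 = -8 + (6 + 2)/2 = -8 + (½)*8 = -8 + 4 = -4)
z(-6, 1)*726 = -4*726 = -2904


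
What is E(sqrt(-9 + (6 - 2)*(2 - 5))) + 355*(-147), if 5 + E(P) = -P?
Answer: -52190 - I*sqrt(21) ≈ -52190.0 - 4.5826*I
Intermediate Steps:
E(P) = -5 - P
E(sqrt(-9 + (6 - 2)*(2 - 5))) + 355*(-147) = (-5 - sqrt(-9 + (6 - 2)*(2 - 5))) + 355*(-147) = (-5 - sqrt(-9 + 4*(-3))) - 52185 = (-5 - sqrt(-9 - 12)) - 52185 = (-5 - sqrt(-21)) - 52185 = (-5 - I*sqrt(21)) - 52185 = -52190 - I*sqrt(21)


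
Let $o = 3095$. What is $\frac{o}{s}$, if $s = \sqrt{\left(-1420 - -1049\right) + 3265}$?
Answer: $\frac{3095 \sqrt{2894}}{2894} \approx 57.532$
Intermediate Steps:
$s = \sqrt{2894}$ ($s = \sqrt{\left(-1420 + 1049\right) + 3265} = \sqrt{-371 + 3265} = \sqrt{2894} \approx 53.796$)
$\frac{o}{s} = \frac{3095}{\sqrt{2894}} = 3095 \frac{\sqrt{2894}}{2894} = \frac{3095 \sqrt{2894}}{2894}$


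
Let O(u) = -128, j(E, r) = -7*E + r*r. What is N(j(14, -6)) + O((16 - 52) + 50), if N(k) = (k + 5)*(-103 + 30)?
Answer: 4033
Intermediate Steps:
j(E, r) = r² - 7*E (j(E, r) = -7*E + r² = r² - 7*E)
N(k) = -365 - 73*k (N(k) = (5 + k)*(-73) = -365 - 73*k)
N(j(14, -6)) + O((16 - 52) + 50) = (-365 - 73*((-6)² - 7*14)) - 128 = (-365 - 73*(36 - 98)) - 128 = (-365 - 73*(-62)) - 128 = (-365 + 4526) - 128 = 4161 - 128 = 4033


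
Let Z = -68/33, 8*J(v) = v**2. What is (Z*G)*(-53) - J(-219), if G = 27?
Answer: -268083/88 ≈ -3046.4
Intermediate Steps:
J(v) = v**2/8
Z = -68/33 (Z = -68*1/33 = -68/33 ≈ -2.0606)
(Z*G)*(-53) - J(-219) = -68/33*27*(-53) - (-219)**2/8 = -612/11*(-53) - 47961/8 = 32436/11 - 1*47961/8 = 32436/11 - 47961/8 = -268083/88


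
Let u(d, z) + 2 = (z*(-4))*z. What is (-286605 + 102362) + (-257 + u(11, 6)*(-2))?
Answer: -184208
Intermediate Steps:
u(d, z) = -2 - 4*z**2 (u(d, z) = -2 + (z*(-4))*z = -2 + (-4*z)*z = -2 - 4*z**2)
(-286605 + 102362) + (-257 + u(11, 6)*(-2)) = (-286605 + 102362) + (-257 + (-2 - 4*6**2)*(-2)) = -184243 + (-257 + (-2 - 4*36)*(-2)) = -184243 + (-257 + (-2 - 144)*(-2)) = -184243 + (-257 - 146*(-2)) = -184243 + (-257 + 292) = -184243 + 35 = -184208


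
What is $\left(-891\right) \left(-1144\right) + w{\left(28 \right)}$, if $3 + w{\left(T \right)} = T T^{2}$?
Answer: $1041253$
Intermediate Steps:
$w{\left(T \right)} = -3 + T^{3}$ ($w{\left(T \right)} = -3 + T T^{2} = -3 + T^{3}$)
$\left(-891\right) \left(-1144\right) + w{\left(28 \right)} = \left(-891\right) \left(-1144\right) - \left(3 - 28^{3}\right) = 1019304 + \left(-3 + 21952\right) = 1019304 + 21949 = 1041253$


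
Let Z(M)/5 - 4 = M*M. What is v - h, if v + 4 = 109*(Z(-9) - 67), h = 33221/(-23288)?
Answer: 908684405/23288 ≈ 39019.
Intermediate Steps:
h = -33221/23288 (h = 33221*(-1/23288) = -33221/23288 ≈ -1.4265)
Z(M) = 20 + 5*M² (Z(M) = 20 + 5*(M*M) = 20 + 5*M²)
v = 39018 (v = -4 + 109*((20 + 5*(-9)²) - 67) = -4 + 109*((20 + 5*81) - 67) = -4 + 109*((20 + 405) - 67) = -4 + 109*(425 - 67) = -4 + 109*358 = -4 + 39022 = 39018)
v - h = 39018 - 1*(-33221/23288) = 39018 + 33221/23288 = 908684405/23288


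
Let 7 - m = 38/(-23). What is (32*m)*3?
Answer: 19104/23 ≈ 830.61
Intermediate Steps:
m = 199/23 (m = 7 - 38/(-23) = 7 - 38*(-1)/23 = 7 - 1*(-38/23) = 7 + 38/23 = 199/23 ≈ 8.6522)
(32*m)*3 = (32*(199/23))*3 = (6368/23)*3 = 19104/23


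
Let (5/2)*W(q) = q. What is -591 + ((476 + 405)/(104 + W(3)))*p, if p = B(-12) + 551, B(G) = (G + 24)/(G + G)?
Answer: 4228173/1052 ≈ 4019.2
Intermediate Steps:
W(q) = 2*q/5
B(G) = (24 + G)/(2*G) (B(G) = (24 + G)/((2*G)) = (24 + G)*(1/(2*G)) = (24 + G)/(2*G))
p = 1101/2 (p = (½)*(24 - 12)/(-12) + 551 = (½)*(-1/12)*12 + 551 = -½ + 551 = 1101/2 ≈ 550.50)
-591 + ((476 + 405)/(104 + W(3)))*p = -591 + ((476 + 405)/(104 + (⅖)*3))*(1101/2) = -591 + (881/(104 + 6/5))*(1101/2) = -591 + (881/(526/5))*(1101/2) = -591 + (881*(5/526))*(1101/2) = -591 + (4405/526)*(1101/2) = -591 + 4849905/1052 = 4228173/1052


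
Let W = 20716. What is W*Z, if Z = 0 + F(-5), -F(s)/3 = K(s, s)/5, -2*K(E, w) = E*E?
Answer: 155370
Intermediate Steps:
K(E, w) = -E**2/2 (K(E, w) = -E*E/2 = -E**2/2)
F(s) = 3*s**2/10 (F(s) = -3*(-s**2/2)/5 = -(-3)*s**2/10 = 3*s**2/10)
Z = 15/2 (Z = 0 + (3/10)*(-5)**2 = 0 + (3/10)*25 = 0 + 15/2 = 15/2 ≈ 7.5000)
W*Z = 20716*(15/2) = 155370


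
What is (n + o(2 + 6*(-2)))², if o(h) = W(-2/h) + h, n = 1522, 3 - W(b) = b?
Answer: 57365476/25 ≈ 2.2946e+6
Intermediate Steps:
W(b) = 3 - b
o(h) = 3 + h + 2/h (o(h) = (3 - (-2)/h) + h = (3 + 2/h) + h = 3 + h + 2/h)
(n + o(2 + 6*(-2)))² = (1522 + (3 + (2 + 6*(-2)) + 2/(2 + 6*(-2))))² = (1522 + (3 + (2 - 12) + 2/(2 - 12)))² = (1522 + (3 - 10 + 2/(-10)))² = (1522 + (3 - 10 + 2*(-⅒)))² = (1522 + (3 - 10 - ⅕))² = (1522 - 36/5)² = (7574/5)² = 57365476/25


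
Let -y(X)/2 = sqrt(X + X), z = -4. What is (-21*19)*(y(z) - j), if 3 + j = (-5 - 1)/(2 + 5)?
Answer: -1539 + 1596*I*sqrt(2) ≈ -1539.0 + 2257.1*I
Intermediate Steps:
j = -27/7 (j = -3 + (-5 - 1)/(2 + 5) = -3 - 6/7 = -27/7 ≈ -3.8571)
y(X) = -2*sqrt(2)*sqrt(X) (y(X) = -2*sqrt(X + X) = -2*sqrt(2)*sqrt(X))
(-21*19)*(y(z) - j) = (-21*19)*(-2*sqrt(2)*sqrt(-4) - 1*(-27/7)) = -399*(-2*sqrt(2)*2*I + 27/7) = -399*(-4*I*sqrt(2) + 27/7) = -399*(27/7 - 4*I*sqrt(2)) = -1539 + 1596*I*sqrt(2)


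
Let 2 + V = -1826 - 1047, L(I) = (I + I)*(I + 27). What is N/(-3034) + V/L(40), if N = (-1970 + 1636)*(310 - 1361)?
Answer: -189026499/1626224 ≈ -116.24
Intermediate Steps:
N = 351034 (N = -334*(-1051) = 351034)
L(I) = 2*I*(27 + I) (L(I) = (2*I)*(27 + I) = 2*I*(27 + I))
V = -2875 (V = -2 + (-1826 - 1047) = -2 - 2873 = -2875)
N/(-3034) + V/L(40) = 351034/(-3034) - 2875*1/(80*(27 + 40)) = 351034*(-1/3034) - 2875/(2*40*67) = -175517/1517 - 2875/5360 = -175517/1517 - 2875*1/5360 = -175517/1517 - 575/1072 = -189026499/1626224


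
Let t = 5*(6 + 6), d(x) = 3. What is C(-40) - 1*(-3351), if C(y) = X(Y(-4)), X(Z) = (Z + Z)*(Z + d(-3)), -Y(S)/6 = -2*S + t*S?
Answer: 3887031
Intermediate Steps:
t = 60 (t = 5*12 = 60)
Y(S) = -348*S (Y(S) = -6*(-2*S + 60*S) = -348*S)
X(Z) = 2*Z*(3 + Z) (X(Z) = (Z + Z)*(Z + 3) = (2*Z)*(3 + Z) = 2*Z*(3 + Z))
C(y) = 3883680 (C(y) = 2*(-348*(-4))*(3 - 348*(-4)) = 2*1392*(3 + 1392) = 2*1392*1395 = 3883680)
C(-40) - 1*(-3351) = 3883680 - 1*(-3351) = 3883680 + 3351 = 3887031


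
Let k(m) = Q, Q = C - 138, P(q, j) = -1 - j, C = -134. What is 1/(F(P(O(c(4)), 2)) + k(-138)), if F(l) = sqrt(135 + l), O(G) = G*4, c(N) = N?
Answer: -68/18463 - sqrt(33)/36926 ≈ -0.0038386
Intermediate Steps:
O(G) = 4*G
Q = -272 (Q = -134 - 138 = -272)
k(m) = -272
1/(F(P(O(c(4)), 2)) + k(-138)) = 1/(sqrt(135 + (-1 - 1*2)) - 272) = 1/(sqrt(135 + (-1 - 2)) - 272) = 1/(sqrt(135 - 3) - 272) = 1/(sqrt(132) - 272) = 1/(2*sqrt(33) - 272) = 1/(-272 + 2*sqrt(33))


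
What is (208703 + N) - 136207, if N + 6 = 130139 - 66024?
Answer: 136605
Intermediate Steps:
N = 64109 (N = -6 + (130139 - 66024) = -6 + 64115 = 64109)
(208703 + N) - 136207 = (208703 + 64109) - 136207 = 272812 - 136207 = 136605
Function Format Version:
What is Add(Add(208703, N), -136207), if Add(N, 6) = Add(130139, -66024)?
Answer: 136605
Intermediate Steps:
N = 64109 (N = Add(-6, Add(130139, -66024)) = Add(-6, 64115) = 64109)
Add(Add(208703, N), -136207) = Add(Add(208703, 64109), -136207) = Add(272812, -136207) = 136605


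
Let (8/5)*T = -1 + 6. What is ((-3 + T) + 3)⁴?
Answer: 390625/4096 ≈ 95.367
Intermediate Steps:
T = 25/8 (T = 5*(-1 + 6)/8 = (5/8)*5 = 25/8 ≈ 3.1250)
((-3 + T) + 3)⁴ = ((-3 + 25/8) + 3)⁴ = (⅛ + 3)⁴ = (25/8)⁴ = 390625/4096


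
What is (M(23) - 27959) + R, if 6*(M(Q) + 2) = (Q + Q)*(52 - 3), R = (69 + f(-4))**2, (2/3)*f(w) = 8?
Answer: -63073/3 ≈ -21024.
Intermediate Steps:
f(w) = 12 (f(w) = (3/2)*8 = 12)
R = 6561 (R = (69 + 12)**2 = 81**2 = 6561)
M(Q) = -2 + 49*Q/3 (M(Q) = -2 + ((Q + Q)*(52 - 3))/6 = -2 + ((2*Q)*49)/6 = -2 + (98*Q)/6 = -2 + 49*Q/3)
(M(23) - 27959) + R = ((-2 + (49/3)*23) - 27959) + 6561 = ((-2 + 1127/3) - 27959) + 6561 = (1121/3 - 27959) + 6561 = -82756/3 + 6561 = -63073/3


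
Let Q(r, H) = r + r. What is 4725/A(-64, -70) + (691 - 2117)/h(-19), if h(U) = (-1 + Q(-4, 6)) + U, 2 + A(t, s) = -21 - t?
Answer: 95383/574 ≈ 166.17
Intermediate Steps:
Q(r, H) = 2*r
A(t, s) = -23 - t (A(t, s) = -2 + (-21 - t) = -23 - t)
h(U) = -9 + U (h(U) = (-1 + 2*(-4)) + U = (-1 - 8) + U = -9 + U)
4725/A(-64, -70) + (691 - 2117)/h(-19) = 4725/(-23 - 1*(-64)) + (691 - 2117)/(-9 - 19) = 4725/(-23 + 64) - 1426/(-28) = 4725/41 - 1426*(-1/28) = 4725*(1/41) + 713/14 = 4725/41 + 713/14 = 95383/574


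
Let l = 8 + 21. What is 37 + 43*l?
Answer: 1284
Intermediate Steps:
l = 29
37 + 43*l = 37 + 43*29 = 37 + 1247 = 1284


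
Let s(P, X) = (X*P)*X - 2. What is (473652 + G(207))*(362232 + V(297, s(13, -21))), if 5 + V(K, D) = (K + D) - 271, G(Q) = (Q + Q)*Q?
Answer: 205831850400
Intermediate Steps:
G(Q) = 2*Q² (G(Q) = (2*Q)*Q = 2*Q²)
s(P, X) = -2 + P*X² (s(P, X) = (P*X)*X - 2 = P*X² - 2 = -2 + P*X²)
V(K, D) = -276 + D + K (V(K, D) = -5 + ((K + D) - 271) = -5 + ((D + K) - 271) = -5 + (-271 + D + K) = -276 + D + K)
(473652 + G(207))*(362232 + V(297, s(13, -21))) = (473652 + 2*207²)*(362232 + (-276 + (-2 + 13*(-21)²) + 297)) = (473652 + 2*42849)*(362232 + (-276 + (-2 + 13*441) + 297)) = (473652 + 85698)*(362232 + (-276 + (-2 + 5733) + 297)) = 559350*(362232 + (-276 + 5731 + 297)) = 559350*(362232 + 5752) = 559350*367984 = 205831850400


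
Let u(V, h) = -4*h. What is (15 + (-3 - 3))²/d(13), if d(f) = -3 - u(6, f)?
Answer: 81/49 ≈ 1.6531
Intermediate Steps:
d(f) = -3 + 4*f (d(f) = -3 - (-4)*f = -3 + 4*f)
(15 + (-3 - 3))²/d(13) = (15 + (-3 - 3))²/(-3 + 4*13) = (15 - 6)²/(-3 + 52) = 9²/49 = 81*(1/49) = 81/49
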